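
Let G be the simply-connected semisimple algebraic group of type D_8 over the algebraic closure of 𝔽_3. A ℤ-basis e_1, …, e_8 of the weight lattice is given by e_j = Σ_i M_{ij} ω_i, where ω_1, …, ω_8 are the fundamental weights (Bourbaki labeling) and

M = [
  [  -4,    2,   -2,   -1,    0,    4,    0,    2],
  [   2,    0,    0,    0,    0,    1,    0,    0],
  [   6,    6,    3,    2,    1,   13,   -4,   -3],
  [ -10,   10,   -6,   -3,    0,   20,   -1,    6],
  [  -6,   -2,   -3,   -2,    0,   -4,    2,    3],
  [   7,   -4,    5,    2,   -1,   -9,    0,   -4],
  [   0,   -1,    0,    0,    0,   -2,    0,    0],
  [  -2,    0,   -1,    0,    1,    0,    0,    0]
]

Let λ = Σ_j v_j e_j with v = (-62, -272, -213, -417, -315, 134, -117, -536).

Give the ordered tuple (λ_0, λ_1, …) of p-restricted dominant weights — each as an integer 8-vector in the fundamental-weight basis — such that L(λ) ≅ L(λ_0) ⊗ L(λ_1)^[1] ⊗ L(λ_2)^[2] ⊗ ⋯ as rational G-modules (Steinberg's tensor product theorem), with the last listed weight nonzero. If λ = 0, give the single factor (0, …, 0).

((2, 1, 2, 1, 2, 2, 1, 1), (0, 0, 2, 0, 0, 2, 1, 1), (1, 1, 2, 1, 1, 0, 0, 2))

Compute c_i = Σ_j M_{ij} v_j with v = (-62, -272, -213, -417, -315, 134, -117, -536):
  c_1 = (-4)·(-62) + (2)·(-272) + (-2)·(-213) + (-1)·(-417) + (0)·(-315) + (4)·(134) + (0)·(-117) + (2)·(-536) = 11
  c_2 = (2)·(-62) + (0)·(-272) + (0)·(-213) + (0)·(-417) + (0)·(-315) + (1)·(134) + (0)·(-117) + (0)·(-536) = 10
  c_3 = (6)·(-62) + (6)·(-272) + (3)·(-213) + (2)·(-417) + (1)·(-315) + (13)·(134) + (-4)·(-117) + (-3)·(-536) = 26
  c_4 = (-10)·(-62) + (10)·(-272) + (-6)·(-213) + (-3)·(-417) + (0)·(-315) + (20)·(134) + (-1)·(-117) + (6)·(-536) = 10
  c_5 = (-6)·(-62) + (-2)·(-272) + (-3)·(-213) + (-2)·(-417) + (0)·(-315) + (-4)·(134) + (2)·(-117) + (3)·(-536) = 11
  c_6 = (7)·(-62) + (-4)·(-272) + (5)·(-213) + (2)·(-417) + (-1)·(-315) + (-9)·(134) + (0)·(-117) + (-4)·(-536) = 8
  c_7 = (0)·(-62) + (-1)·(-272) + (0)·(-213) + (0)·(-417) + (0)·(-315) + (-2)·(134) + (0)·(-117) + (0)·(-536) = 4
  c_8 = (-2)·(-62) + (0)·(-272) + (-1)·(-213) + (0)·(-417) + (1)·(-315) + (0)·(134) + (0)·(-117) + (0)·(-536) = 22
Writing each c_i in base p = 3:
  c_1 = 11 = 2·3^0 + 0·3^1 + 1·3^2
  c_2 = 10 = 1·3^0 + 0·3^1 + 1·3^2
  c_3 = 26 = 2·3^0 + 2·3^1 + 2·3^2
  c_4 = 10 = 1·3^0 + 0·3^1 + 1·3^2
  c_5 = 11 = 2·3^0 + 0·3^1 + 1·3^2
  c_6 = 8 = 2·3^0 + 2·3^1
  c_7 = 4 = 1·3^0 + 1·3^1
  c_8 = 22 = 1·3^0 + 1·3^1 + 2·3^2
λ_0 = (2, 1, 2, 1, 2, 2, 1, 1)
λ_1 = (0, 0, 2, 0, 0, 2, 1, 1)
λ_2 = (1, 1, 2, 1, 1, 0, 0, 2)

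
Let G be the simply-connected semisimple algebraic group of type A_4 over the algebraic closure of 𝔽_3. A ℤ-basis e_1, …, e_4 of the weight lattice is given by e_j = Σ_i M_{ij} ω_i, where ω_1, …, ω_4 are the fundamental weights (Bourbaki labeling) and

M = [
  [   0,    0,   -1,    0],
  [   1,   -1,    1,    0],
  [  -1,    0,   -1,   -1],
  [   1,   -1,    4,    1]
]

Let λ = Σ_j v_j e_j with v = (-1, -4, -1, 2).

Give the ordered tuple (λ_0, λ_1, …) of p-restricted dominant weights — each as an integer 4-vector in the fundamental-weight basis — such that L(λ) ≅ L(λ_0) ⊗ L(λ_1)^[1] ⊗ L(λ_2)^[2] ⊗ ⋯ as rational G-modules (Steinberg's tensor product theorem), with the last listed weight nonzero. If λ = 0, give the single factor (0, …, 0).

Change of basis e → ω: c = M·v where v = (-1, -4, -1, 2):
  c_1 = (0)·(-1) + (0)·(-4) + (-1)·(-1) + (0)·(2) = 1
  c_2 = (1)·(-1) + (-1)·(-4) + (1)·(-1) + (0)·(2) = 2
  c_3 = (-1)·(-1) + (0)·(-4) + (-1)·(-1) + (-1)·(2) = 0
  c_4 = (1)·(-1) + (-1)·(-4) + (4)·(-1) + (1)·(2) = 1
Expand coordinatewise in base 3:
  c_1 = 1 = 1·3^0
  c_2 = 2 = 2·3^0
  c_3 = 0
  c_4 = 1 = 1·3^0
λ_0 = (1, 2, 0, 1)

((1, 2, 0, 1),)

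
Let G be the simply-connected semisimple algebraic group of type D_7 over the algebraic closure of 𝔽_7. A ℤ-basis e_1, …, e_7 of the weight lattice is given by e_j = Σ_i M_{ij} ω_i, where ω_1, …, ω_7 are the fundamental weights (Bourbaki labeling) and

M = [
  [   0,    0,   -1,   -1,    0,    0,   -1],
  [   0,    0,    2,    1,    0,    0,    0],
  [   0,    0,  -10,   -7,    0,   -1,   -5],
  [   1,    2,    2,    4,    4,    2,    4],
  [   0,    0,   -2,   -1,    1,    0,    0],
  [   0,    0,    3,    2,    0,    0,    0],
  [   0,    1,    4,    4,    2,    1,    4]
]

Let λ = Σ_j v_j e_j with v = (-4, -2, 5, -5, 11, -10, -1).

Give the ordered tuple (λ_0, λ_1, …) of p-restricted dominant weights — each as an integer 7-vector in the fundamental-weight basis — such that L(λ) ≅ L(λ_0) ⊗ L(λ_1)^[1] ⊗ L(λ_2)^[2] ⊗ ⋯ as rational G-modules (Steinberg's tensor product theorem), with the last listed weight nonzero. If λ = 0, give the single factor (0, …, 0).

((1, 5, 0, 2, 6, 5, 6),)

Converting to the ω-basis (c_i = row i of M dotted with v = (-4, -2, 5, -5, 11, -10, -1)):
  c_1 = 0*-4 + 0*-2 + -1*5 + -1*-5 + 0*11 + 0*-10 + -1*-1 = 1
  c_2 = 0*-4 + 0*-2 + 2*5 + 1*-5 + 0*11 + 0*-10 + 0*-1 = 5
  c_3 = 0*-4 + 0*-2 + -10*5 + -7*-5 + 0*11 + -1*-10 + -5*-1 = 0
  c_4 = 1*-4 + 2*-2 + 2*5 + 4*-5 + 4*11 + 2*-10 + 4*-1 = 2
  c_5 = 0*-4 + 0*-2 + -2*5 + -1*-5 + 1*11 + 0*-10 + 0*-1 = 6
  c_6 = 0*-4 + 0*-2 + 3*5 + 2*-5 + 0*11 + 0*-10 + 0*-1 = 5
  c_7 = 0*-4 + 1*-2 + 4*5 + 4*-5 + 2*11 + 1*-10 + 4*-1 = 6
Base-7 expansion of each c_i:
  c_1 = 1 = 1·7^0
  c_2 = 5 = 5·7^0
  c_3 = 0
  c_4 = 2 = 2·7^0
  c_5 = 6 = 6·7^0
  c_6 = 5 = 5·7^0
  c_7 = 6 = 6·7^0
p-restricted factor λ_0 = (1, 5, 0, 2, 6, 5, 6)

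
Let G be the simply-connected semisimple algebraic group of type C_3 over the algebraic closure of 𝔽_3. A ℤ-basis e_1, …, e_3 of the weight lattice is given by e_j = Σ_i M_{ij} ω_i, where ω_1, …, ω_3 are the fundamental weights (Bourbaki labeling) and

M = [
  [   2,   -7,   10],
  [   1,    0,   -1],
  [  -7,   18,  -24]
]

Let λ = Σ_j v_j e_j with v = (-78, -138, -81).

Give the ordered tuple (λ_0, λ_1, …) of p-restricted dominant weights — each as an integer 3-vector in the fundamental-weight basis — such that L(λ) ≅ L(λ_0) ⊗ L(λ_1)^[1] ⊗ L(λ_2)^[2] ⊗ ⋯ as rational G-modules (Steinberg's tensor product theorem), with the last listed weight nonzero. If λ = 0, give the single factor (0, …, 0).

((0, 0, 0), (0, 1, 2))

Change of basis e → ω: c = M·v where v = (-78, -138, -81):
  c_1 = (2)·(-78) + (-7)·(-138) + (10)·(-81) = 0
  c_2 = (1)·(-78) + (0)·(-138) + (-1)·(-81) = 3
  c_3 = (-7)·(-78) + (18)·(-138) + (-24)·(-81) = 6
Expand coordinatewise in base 3:
  c_1 = 0
  c_2 = 3 = 0·3^0 + 1·3^1
  c_3 = 6 = 0·3^0 + 2·3^1
λ_0 = (0, 0, 0)
λ_1 = (0, 1, 2)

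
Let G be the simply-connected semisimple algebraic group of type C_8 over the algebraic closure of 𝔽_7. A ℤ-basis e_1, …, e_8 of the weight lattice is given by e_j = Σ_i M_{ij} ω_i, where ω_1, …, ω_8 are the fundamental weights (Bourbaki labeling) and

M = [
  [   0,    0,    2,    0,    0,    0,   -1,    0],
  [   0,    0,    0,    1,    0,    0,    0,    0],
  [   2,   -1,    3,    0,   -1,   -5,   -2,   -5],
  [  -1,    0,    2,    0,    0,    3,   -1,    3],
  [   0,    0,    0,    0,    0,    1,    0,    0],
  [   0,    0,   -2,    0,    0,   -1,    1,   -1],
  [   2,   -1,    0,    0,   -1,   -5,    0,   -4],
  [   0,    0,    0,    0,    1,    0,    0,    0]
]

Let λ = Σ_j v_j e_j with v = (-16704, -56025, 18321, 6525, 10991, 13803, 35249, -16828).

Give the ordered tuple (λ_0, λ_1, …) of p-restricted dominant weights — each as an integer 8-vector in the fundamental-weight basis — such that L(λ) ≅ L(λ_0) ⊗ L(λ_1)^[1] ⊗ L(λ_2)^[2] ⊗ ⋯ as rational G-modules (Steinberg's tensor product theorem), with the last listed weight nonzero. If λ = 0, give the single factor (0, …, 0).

In the fundamental-weight basis, λ has coordinates c = M·v (v = (-16704, -56025, 18321, 6525, 10991, 13803, 35249, -16828)):
  c_1 = (0)·(-16704) + (0)·(-56025) + (2)·(18321) + (0)·(6525) + (0)·(10991) + (0)·(13803) + (-1)·(35249) + (0)·(-16828) = 1393
  c_2 = (0)·(-16704) + (0)·(-56025) + (0)·(18321) + (1)·(6525) + (0)·(10991) + (0)·(13803) + (0)·(35249) + (0)·(-16828) = 6525
  c_3 = (2)·(-16704) + (-1)·(-56025) + (3)·(18321) + (0)·(6525) + (-1)·(10991) + (-5)·(13803) + (-2)·(35249) + (-5)·(-16828) = 11216
  c_4 = (-1)·(-16704) + (0)·(-56025) + (2)·(18321) + (0)·(6525) + (0)·(10991) + (3)·(13803) + (-1)·(35249) + (3)·(-16828) = 9022
  c_5 = (0)·(-16704) + (0)·(-56025) + (0)·(18321) + (0)·(6525) + (0)·(10991) + (1)·(13803) + (0)·(35249) + (0)·(-16828) = 13803
  c_6 = (0)·(-16704) + (0)·(-56025) + (-2)·(18321) + (0)·(6525) + (0)·(10991) + (-1)·(13803) + (1)·(35249) + (-1)·(-16828) = 1632
  c_7 = (2)·(-16704) + (-1)·(-56025) + (0)·(18321) + (0)·(6525) + (-1)·(10991) + (-5)·(13803) + (0)·(35249) + (-4)·(-16828) = 9923
  c_8 = (0)·(-16704) + (0)·(-56025) + (0)·(18321) + (0)·(6525) + (1)·(10991) + (0)·(13803) + (0)·(35249) + (0)·(-16828) = 10991
Base-7 expansion of each c_i:
  c_1 = 1393 = 0·7^0 + 3·7^1 + 0·7^2 + 4·7^3
  c_2 = 6525 = 1·7^0 + 1·7^1 + 0·7^2 + 5·7^3 + 2·7^4
  c_3 = 11216 = 2·7^0 + 6·7^1 + 4·7^2 + 4·7^3 + 4·7^4
  c_4 = 9022 = 6·7^0 + 0·7^1 + 2·7^2 + 5·7^3 + 3·7^4
  c_5 = 13803 = 6·7^0 + 4·7^1 + 1·7^2 + 5·7^3 + 5·7^4
  c_6 = 1632 = 1·7^0 + 2·7^1 + 5·7^2 + 4·7^3
  c_7 = 9923 = 4·7^0 + 3·7^1 + 6·7^2 + 0·7^3 + 4·7^4
  c_8 = 10991 = 1·7^0 + 2·7^1 + 0·7^2 + 4·7^3 + 4·7^4
p-restricted factor λ_0 = (0, 1, 2, 6, 6, 1, 4, 1)
p-restricted factor λ_1 = (3, 1, 6, 0, 4, 2, 3, 2)
p-restricted factor λ_2 = (0, 0, 4, 2, 1, 5, 6, 0)
p-restricted factor λ_3 = (4, 5, 4, 5, 5, 4, 0, 4)
p-restricted factor λ_4 = (0, 2, 4, 3, 5, 0, 4, 4)

((0, 1, 2, 6, 6, 1, 4, 1), (3, 1, 6, 0, 4, 2, 3, 2), (0, 0, 4, 2, 1, 5, 6, 0), (4, 5, 4, 5, 5, 4, 0, 4), (0, 2, 4, 3, 5, 0, 4, 4))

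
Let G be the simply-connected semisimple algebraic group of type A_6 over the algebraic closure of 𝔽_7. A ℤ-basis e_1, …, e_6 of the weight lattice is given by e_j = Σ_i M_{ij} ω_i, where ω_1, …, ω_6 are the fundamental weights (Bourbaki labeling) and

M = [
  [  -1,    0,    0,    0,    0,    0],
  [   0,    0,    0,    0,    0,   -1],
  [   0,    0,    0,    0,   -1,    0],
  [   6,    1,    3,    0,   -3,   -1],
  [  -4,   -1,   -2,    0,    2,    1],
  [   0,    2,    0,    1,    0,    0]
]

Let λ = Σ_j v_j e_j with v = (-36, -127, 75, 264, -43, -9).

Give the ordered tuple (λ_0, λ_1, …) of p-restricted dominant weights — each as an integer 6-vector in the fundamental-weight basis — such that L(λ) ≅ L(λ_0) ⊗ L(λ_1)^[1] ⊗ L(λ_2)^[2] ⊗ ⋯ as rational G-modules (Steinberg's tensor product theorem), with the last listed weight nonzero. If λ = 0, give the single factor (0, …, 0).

((1, 2, 1, 6, 5, 3), (5, 1, 6, 2, 3, 1))

Converting to the ω-basis (c_i = row i of M dotted with v = (-36, -127, 75, 264, -43, -9)):
  c_1 = (-1)·(-36) + (0)·(-127) + 0·75 + 0·264 + (0)·(-43) + (0)·(-9) = 36
  c_2 = (0)·(-36) + (0)·(-127) + 0·75 + 0·264 + (0)·(-43) + (-1)·(-9) = 9
  c_3 = (0)·(-36) + (0)·(-127) + 0·75 + 0·264 + (-1)·(-43) + (0)·(-9) = 43
  c_4 = (6)·(-36) + (1)·(-127) + 3·75 + 0·264 + (-3)·(-43) + (-1)·(-9) = 20
  c_5 = (-4)·(-36) + (-1)·(-127) + (-2)·(75) + 0·264 + (2)·(-43) + (1)·(-9) = 26
  c_6 = (0)·(-36) + (2)·(-127) + 0·75 + 1·264 + (0)·(-43) + (0)·(-9) = 10
p = 7; digits c_i = Σ_j d_{ij}·7^j, 0 ≤ d_{ij} < 7:
  c_1 = 36 = 1·7^0 + 5·7^1
  c_2 = 9 = 2·7^0 + 1·7^1
  c_3 = 43 = 1·7^0 + 6·7^1
  c_4 = 20 = 6·7^0 + 2·7^1
  c_5 = 26 = 5·7^0 + 3·7^1
  c_6 = 10 = 3·7^0 + 1·7^1
Factor λ_0 = (1, 2, 1, 6, 5, 3)
Factor λ_1 = (5, 1, 6, 2, 3, 1)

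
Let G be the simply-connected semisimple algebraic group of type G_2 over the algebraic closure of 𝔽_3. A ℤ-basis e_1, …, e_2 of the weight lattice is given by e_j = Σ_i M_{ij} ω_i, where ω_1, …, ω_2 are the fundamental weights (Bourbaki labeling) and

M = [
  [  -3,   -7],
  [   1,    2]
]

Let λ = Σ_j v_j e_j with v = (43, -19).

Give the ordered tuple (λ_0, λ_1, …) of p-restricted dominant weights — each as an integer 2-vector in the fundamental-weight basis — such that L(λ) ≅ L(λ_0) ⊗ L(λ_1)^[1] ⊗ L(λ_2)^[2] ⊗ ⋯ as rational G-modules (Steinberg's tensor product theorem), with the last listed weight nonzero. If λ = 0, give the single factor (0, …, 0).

Compute c_i = Σ_j M_{ij} v_j with v = (43, -19):
  c_1 = (-3)·(43) + (-7)·(-19) = 4
  c_2 = 1·43 + (2)·(-19) = 5
Expand coordinatewise in base 3:
  c_1 = 4 = 1·3^0 + 1·3^1
  c_2 = 5 = 2·3^0 + 1·3^1
Factor λ_0 = (1, 2)
Factor λ_1 = (1, 1)

((1, 2), (1, 1))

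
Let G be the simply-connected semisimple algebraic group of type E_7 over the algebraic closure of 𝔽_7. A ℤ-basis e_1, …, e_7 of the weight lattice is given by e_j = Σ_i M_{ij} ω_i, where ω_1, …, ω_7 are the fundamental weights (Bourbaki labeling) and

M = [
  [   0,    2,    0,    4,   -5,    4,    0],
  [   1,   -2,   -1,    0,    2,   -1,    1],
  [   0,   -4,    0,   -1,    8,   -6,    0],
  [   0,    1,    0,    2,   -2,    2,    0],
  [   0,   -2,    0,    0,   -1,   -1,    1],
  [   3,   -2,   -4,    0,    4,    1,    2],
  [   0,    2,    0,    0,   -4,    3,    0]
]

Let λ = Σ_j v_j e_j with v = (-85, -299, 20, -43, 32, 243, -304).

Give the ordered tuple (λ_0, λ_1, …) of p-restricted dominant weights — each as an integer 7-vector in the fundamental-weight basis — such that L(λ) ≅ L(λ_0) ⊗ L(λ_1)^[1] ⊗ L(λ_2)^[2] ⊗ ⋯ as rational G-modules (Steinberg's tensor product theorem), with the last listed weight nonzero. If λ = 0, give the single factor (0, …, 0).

((0, 3, 2, 2, 5, 5, 3), (6, 1, 5, 5, 2, 3, 0))

Compute c_i = Σ_j M_{ij} v_j with v = (-85, -299, 20, -43, 32, 243, -304):
  c_1 = (0)·(-85) + (2)·(-299) + 0·20 + (4)·(-43) + (-5)·(32) + 4·243 + (0)·(-304) = 42
  c_2 = (1)·(-85) + (-2)·(-299) + (-1)·(20) + (0)·(-43) + 2·32 + (-1)·(243) + (1)·(-304) = 10
  c_3 = (0)·(-85) + (-4)·(-299) + 0·20 + (-1)·(-43) + 8·32 + (-6)·(243) + (0)·(-304) = 37
  c_4 = (0)·(-85) + (1)·(-299) + 0·20 + (2)·(-43) + (-2)·(32) + 2·243 + (0)·(-304) = 37
  c_5 = (0)·(-85) + (-2)·(-299) + 0·20 + (0)·(-43) + (-1)·(32) + (-1)·(243) + (1)·(-304) = 19
  c_6 = (3)·(-85) + (-2)·(-299) + (-4)·(20) + (0)·(-43) + 4·32 + 1·243 + (2)·(-304) = 26
  c_7 = (0)·(-85) + (2)·(-299) + 0·20 + (0)·(-43) + (-4)·(32) + 3·243 + (0)·(-304) = 3
Expand coordinatewise in base 7:
  c_1 = 42 = 0·7^0 + 6·7^1
  c_2 = 10 = 3·7^0 + 1·7^1
  c_3 = 37 = 2·7^0 + 5·7^1
  c_4 = 37 = 2·7^0 + 5·7^1
  c_5 = 19 = 5·7^0 + 2·7^1
  c_6 = 26 = 5·7^0 + 3·7^1
  c_7 = 3 = 3·7^0
Factor λ_0 = (0, 3, 2, 2, 5, 5, 3)
Factor λ_1 = (6, 1, 5, 5, 2, 3, 0)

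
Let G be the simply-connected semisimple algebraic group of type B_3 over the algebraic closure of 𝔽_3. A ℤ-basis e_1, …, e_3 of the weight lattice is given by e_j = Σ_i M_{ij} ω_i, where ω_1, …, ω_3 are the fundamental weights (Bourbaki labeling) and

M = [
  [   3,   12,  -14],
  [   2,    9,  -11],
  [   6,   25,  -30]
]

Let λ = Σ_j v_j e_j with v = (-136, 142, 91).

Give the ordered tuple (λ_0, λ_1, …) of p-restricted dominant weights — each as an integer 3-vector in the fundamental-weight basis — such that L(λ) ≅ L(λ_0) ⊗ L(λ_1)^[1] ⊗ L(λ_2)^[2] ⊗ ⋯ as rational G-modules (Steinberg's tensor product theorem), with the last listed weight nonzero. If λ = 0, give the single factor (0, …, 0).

In the fundamental-weight basis, λ has coordinates c = M·v (v = (-136, 142, 91)):
  c_1 = (3)·(-136) + 12·142 + (-14)·(91) = 22
  c_2 = (2)·(-136) + 9·142 + (-11)·(91) = 5
  c_3 = (6)·(-136) + 25·142 + (-30)·(91) = 4
Writing each c_i in base p = 3:
  c_1 = 22 = 1·3^0 + 1·3^1 + 2·3^2
  c_2 = 5 = 2·3^0 + 1·3^1
  c_3 = 4 = 1·3^0 + 1·3^1
λ_0 = (1, 2, 1)
λ_1 = (1, 1, 1)
λ_2 = (2, 0, 0)

((1, 2, 1), (1, 1, 1), (2, 0, 0))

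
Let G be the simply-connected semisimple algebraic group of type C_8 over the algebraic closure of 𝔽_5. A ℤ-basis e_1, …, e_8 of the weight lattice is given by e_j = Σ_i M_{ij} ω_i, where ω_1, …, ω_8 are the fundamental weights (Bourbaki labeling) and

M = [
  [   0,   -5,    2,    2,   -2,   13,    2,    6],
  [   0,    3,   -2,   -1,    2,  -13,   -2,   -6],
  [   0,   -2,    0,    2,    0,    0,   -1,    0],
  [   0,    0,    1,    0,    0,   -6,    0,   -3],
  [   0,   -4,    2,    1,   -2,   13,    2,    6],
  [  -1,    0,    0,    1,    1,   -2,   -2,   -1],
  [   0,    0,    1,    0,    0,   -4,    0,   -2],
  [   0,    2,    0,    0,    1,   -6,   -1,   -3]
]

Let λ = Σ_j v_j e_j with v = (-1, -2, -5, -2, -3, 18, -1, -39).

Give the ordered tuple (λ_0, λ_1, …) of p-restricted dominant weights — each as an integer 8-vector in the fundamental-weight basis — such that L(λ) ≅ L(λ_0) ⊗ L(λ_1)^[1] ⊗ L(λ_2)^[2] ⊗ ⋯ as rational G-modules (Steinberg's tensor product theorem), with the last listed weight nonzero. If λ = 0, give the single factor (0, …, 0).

Change of basis e → ω: c = M·v where v = (-1, -2, -5, -2, -3, 18, -1, -39):
  c_1 = (0)·(-1) + (-5)·(-2) + (2)·(-5) + (2)·(-2) + (-2)·(-3) + 13·18 + (2)·(-1) + (6)·(-39) = 0
  c_2 = (0)·(-1) + (3)·(-2) + (-2)·(-5) + (-1)·(-2) + (2)·(-3) + (-13)·(18) + (-2)·(-1) + (-6)·(-39) = 2
  c_3 = (0)·(-1) + (-2)·(-2) + (0)·(-5) + (2)·(-2) + (0)·(-3) + 0·18 + (-1)·(-1) + (0)·(-39) = 1
  c_4 = (0)·(-1) + (0)·(-2) + (1)·(-5) + (0)·(-2) + (0)·(-3) + (-6)·(18) + (0)·(-1) + (-3)·(-39) = 4
  c_5 = (0)·(-1) + (-4)·(-2) + (2)·(-5) + (1)·(-2) + (-2)·(-3) + 13·18 + (2)·(-1) + (6)·(-39) = 0
  c_6 = (-1)·(-1) + (0)·(-2) + (0)·(-5) + (1)·(-2) + (1)·(-3) + (-2)·(18) + (-2)·(-1) + (-1)·(-39) = 1
  c_7 = (0)·(-1) + (0)·(-2) + (1)·(-5) + (0)·(-2) + (0)·(-3) + (-4)·(18) + (0)·(-1) + (-2)·(-39) = 1
  c_8 = (0)·(-1) + (2)·(-2) + (0)·(-5) + (0)·(-2) + (1)·(-3) + (-6)·(18) + (-1)·(-1) + (-3)·(-39) = 3
Writing each c_i in base p = 5:
  c_1 = 0
  c_2 = 2 = 2·5^0
  c_3 = 1 = 1·5^0
  c_4 = 4 = 4·5^0
  c_5 = 0
  c_6 = 1 = 1·5^0
  c_7 = 1 = 1·5^0
  c_8 = 3 = 3·5^0
Factor λ_0 = (0, 2, 1, 4, 0, 1, 1, 3)

((0, 2, 1, 4, 0, 1, 1, 3),)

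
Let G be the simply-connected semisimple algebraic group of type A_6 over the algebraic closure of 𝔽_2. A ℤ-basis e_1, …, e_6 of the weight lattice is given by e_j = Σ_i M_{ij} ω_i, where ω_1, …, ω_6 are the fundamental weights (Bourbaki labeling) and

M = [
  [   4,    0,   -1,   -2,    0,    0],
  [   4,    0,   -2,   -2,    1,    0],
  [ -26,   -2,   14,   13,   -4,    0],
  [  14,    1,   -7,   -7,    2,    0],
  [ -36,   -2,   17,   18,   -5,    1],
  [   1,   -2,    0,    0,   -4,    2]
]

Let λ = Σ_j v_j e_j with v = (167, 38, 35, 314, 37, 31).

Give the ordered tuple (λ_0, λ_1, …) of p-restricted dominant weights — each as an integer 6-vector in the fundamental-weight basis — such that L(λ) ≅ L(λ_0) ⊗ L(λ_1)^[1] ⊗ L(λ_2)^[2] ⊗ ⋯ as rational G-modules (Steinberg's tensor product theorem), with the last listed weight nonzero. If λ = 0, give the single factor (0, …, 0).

Change of basis e → ω: c = M·v where v = (167, 38, 35, 314, 37, 31):
  c_1 = (4)·(167) + (0)·(38) + (-1)·(35) + (-2)·(314) + (0)·(37) + (0)·(31) = 5
  c_2 = (4)·(167) + (0)·(38) + (-2)·(35) + (-2)·(314) + (1)·(37) + (0)·(31) = 7
  c_3 = (-26)·(167) + (-2)·(38) + (14)·(35) + (13)·(314) + (-4)·(37) + (0)·(31) = 6
  c_4 = (14)·(167) + (1)·(38) + (-7)·(35) + (-7)·(314) + (2)·(37) + (0)·(31) = 7
  c_5 = (-36)·(167) + (-2)·(38) + (17)·(35) + (18)·(314) + (-5)·(37) + (1)·(31) = 5
  c_6 = (1)·(167) + (-2)·(38) + (0)·(35) + (0)·(314) + (-4)·(37) + (2)·(31) = 5
Writing each c_i in base p = 2:
  c_1 = 5 = 1·2^0 + 0·2^1 + 1·2^2
  c_2 = 7 = 1·2^0 + 1·2^1 + 1·2^2
  c_3 = 6 = 0·2^0 + 1·2^1 + 1·2^2
  c_4 = 7 = 1·2^0 + 1·2^1 + 1·2^2
  c_5 = 5 = 1·2^0 + 0·2^1 + 1·2^2
  c_6 = 5 = 1·2^0 + 0·2^1 + 1·2^2
λ_0 = (1, 1, 0, 1, 1, 1)
λ_1 = (0, 1, 1, 1, 0, 0)
λ_2 = (1, 1, 1, 1, 1, 1)

((1, 1, 0, 1, 1, 1), (0, 1, 1, 1, 0, 0), (1, 1, 1, 1, 1, 1))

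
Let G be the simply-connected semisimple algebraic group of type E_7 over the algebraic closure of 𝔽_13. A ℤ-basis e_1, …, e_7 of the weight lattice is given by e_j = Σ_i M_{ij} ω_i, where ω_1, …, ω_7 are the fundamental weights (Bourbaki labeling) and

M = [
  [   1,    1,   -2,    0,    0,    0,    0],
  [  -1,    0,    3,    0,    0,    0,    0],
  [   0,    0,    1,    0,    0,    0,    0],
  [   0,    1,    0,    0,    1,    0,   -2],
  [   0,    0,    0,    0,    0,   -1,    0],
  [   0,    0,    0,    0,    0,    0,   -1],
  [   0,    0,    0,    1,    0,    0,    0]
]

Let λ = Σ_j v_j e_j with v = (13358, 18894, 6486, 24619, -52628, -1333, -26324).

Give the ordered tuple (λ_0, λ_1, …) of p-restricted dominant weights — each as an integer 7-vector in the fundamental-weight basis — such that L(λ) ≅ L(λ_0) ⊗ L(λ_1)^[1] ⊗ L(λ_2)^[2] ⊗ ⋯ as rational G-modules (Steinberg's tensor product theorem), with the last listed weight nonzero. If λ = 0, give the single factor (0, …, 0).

((1, 3, 12, 12, 7, 12, 10), (1, 1, 4, 11, 11, 9, 8), (10, 10, 12, 7, 7, 12, 2), (8, 2, 2, 8, 0, 11, 11))

Converting to the ω-basis (c_i = row i of M dotted with v = (13358, 18894, 6486, 24619, -52628, -1333, -26324)):
  c_1 = (1)·(13358) + (1)·(18894) + (-2)·(6486) + (0)·(24619) + (0)·(-52628) + (0)·(-1333) + (0)·(-26324) = 19280
  c_2 = (-1)·(13358) + (0)·(18894) + (3)·(6486) + (0)·(24619) + (0)·(-52628) + (0)·(-1333) + (0)·(-26324) = 6100
  c_3 = (0)·(13358) + (0)·(18894) + (1)·(6486) + (0)·(24619) + (0)·(-52628) + (0)·(-1333) + (0)·(-26324) = 6486
  c_4 = (0)·(13358) + (1)·(18894) + (0)·(6486) + (0)·(24619) + (1)·(-52628) + (0)·(-1333) + (-2)·(-26324) = 18914
  c_5 = (0)·(13358) + (0)·(18894) + (0)·(6486) + (0)·(24619) + (0)·(-52628) + (-1)·(-1333) + (0)·(-26324) = 1333
  c_6 = (0)·(13358) + (0)·(18894) + (0)·(6486) + (0)·(24619) + (0)·(-52628) + (0)·(-1333) + (-1)·(-26324) = 26324
  c_7 = (0)·(13358) + (0)·(18894) + (0)·(6486) + (1)·(24619) + (0)·(-52628) + (0)·(-1333) + (0)·(-26324) = 24619
Base-13 expansion of each c_i:
  c_1 = 19280 = 1·13^0 + 1·13^1 + 10·13^2 + 8·13^3
  c_2 = 6100 = 3·13^0 + 1·13^1 + 10·13^2 + 2·13^3
  c_3 = 6486 = 12·13^0 + 4·13^1 + 12·13^2 + 2·13^3
  c_4 = 18914 = 12·13^0 + 11·13^1 + 7·13^2 + 8·13^3
  c_5 = 1333 = 7·13^0 + 11·13^1 + 7·13^2
  c_6 = 26324 = 12·13^0 + 9·13^1 + 12·13^2 + 11·13^3
  c_7 = 24619 = 10·13^0 + 8·13^1 + 2·13^2 + 11·13^3
p-restricted factor λ_0 = (1, 3, 12, 12, 7, 12, 10)
p-restricted factor λ_1 = (1, 1, 4, 11, 11, 9, 8)
p-restricted factor λ_2 = (10, 10, 12, 7, 7, 12, 2)
p-restricted factor λ_3 = (8, 2, 2, 8, 0, 11, 11)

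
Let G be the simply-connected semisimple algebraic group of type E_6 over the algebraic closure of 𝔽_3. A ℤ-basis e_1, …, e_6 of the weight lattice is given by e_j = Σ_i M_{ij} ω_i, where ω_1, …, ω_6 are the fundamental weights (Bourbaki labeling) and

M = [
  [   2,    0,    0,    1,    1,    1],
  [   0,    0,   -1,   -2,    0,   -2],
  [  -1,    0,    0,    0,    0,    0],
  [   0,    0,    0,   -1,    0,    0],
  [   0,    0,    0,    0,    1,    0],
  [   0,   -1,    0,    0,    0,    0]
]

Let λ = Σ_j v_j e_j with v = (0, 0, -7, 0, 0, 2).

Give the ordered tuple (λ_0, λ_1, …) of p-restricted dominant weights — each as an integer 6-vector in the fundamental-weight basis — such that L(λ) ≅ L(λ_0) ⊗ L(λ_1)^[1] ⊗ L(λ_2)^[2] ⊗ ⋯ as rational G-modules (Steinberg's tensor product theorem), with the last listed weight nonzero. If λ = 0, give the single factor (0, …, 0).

In the fundamental-weight basis, λ has coordinates c = M·v (v = (0, 0, -7, 0, 0, 2)):
  c_1 = 2*0 + 0*0 + 0*-7 + 1*0 + 1*0 + 1*2 = 2
  c_2 = 0*0 + 0*0 + -1*-7 + -2*0 + 0*0 + -2*2 = 3
  c_3 = -1*0 + 0*0 + 0*-7 + 0*0 + 0*0 + 0*2 = 0
  c_4 = 0*0 + 0*0 + 0*-7 + -1*0 + 0*0 + 0*2 = 0
  c_5 = 0*0 + 0*0 + 0*-7 + 0*0 + 1*0 + 0*2 = 0
  c_6 = 0*0 + -1*0 + 0*-7 + 0*0 + 0*0 + 0*2 = 0
Base-3 expansion of each c_i:
  c_1 = 2 = 2·3^0
  c_2 = 3 = 0·3^0 + 1·3^1
  c_3 = 0
  c_4 = 0
  c_5 = 0
  c_6 = 0
λ_0 = (2, 0, 0, 0, 0, 0)
λ_1 = (0, 1, 0, 0, 0, 0)

((2, 0, 0, 0, 0, 0), (0, 1, 0, 0, 0, 0))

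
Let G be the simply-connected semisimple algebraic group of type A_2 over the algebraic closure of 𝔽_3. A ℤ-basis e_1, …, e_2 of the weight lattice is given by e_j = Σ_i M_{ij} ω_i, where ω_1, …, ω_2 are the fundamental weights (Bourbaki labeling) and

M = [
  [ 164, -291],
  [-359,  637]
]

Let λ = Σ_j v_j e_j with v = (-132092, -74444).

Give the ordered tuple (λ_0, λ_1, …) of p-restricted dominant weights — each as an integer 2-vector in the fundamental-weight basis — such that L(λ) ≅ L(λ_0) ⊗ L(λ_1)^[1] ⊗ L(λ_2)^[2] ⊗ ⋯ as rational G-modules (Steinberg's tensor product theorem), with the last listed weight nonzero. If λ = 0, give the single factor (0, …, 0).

In the fundamental-weight basis, λ has coordinates c = M·v (v = (-132092, -74444)):
  c_1 = 164*-132092 + -291*-74444 = 116
  c_2 = -359*-132092 + 637*-74444 = 200
p = 3; digits c_i = Σ_j d_{ij}·3^j, 0 ≤ d_{ij} < 3:
  c_1 = 116 = 2·3^0 + 2·3^1 + 0·3^2 + 1·3^3 + 1·3^4
  c_2 = 200 = 2·3^0 + 0·3^1 + 1·3^2 + 1·3^3 + 2·3^4
λ_0 = (2, 2)
λ_1 = (2, 0)
λ_2 = (0, 1)
λ_3 = (1, 1)
λ_4 = (1, 2)

((2, 2), (2, 0), (0, 1), (1, 1), (1, 2))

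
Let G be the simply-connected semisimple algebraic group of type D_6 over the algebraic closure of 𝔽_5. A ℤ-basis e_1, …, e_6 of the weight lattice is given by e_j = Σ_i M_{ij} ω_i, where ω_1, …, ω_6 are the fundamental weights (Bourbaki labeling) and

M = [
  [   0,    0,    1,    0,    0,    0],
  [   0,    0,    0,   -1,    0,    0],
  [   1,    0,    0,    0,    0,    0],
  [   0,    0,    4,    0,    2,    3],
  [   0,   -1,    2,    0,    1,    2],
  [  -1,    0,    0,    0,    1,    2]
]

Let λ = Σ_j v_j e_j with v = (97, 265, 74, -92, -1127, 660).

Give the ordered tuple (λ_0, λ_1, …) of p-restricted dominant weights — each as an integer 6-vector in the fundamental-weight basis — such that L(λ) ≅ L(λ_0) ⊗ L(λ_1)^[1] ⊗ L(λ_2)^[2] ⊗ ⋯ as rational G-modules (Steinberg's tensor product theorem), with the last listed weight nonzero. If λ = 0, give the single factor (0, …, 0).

Compute c_i = Σ_j M_{ij} v_j with v = (97, 265, 74, -92, -1127, 660):
  c_1 = 0*97 + 0*265 + 1*74 + 0*-92 + 0*-1127 + 0*660 = 74
  c_2 = 0*97 + 0*265 + 0*74 + -1*-92 + 0*-1127 + 0*660 = 92
  c_3 = 1*97 + 0*265 + 0*74 + 0*-92 + 0*-1127 + 0*660 = 97
  c_4 = 0*97 + 0*265 + 4*74 + 0*-92 + 2*-1127 + 3*660 = 22
  c_5 = 0*97 + -1*265 + 2*74 + 0*-92 + 1*-1127 + 2*660 = 76
  c_6 = -1*97 + 0*265 + 0*74 + 0*-92 + 1*-1127 + 2*660 = 96
Expand coordinatewise in base 5:
  c_1 = 74 = 4·5^0 + 4·5^1 + 2·5^2
  c_2 = 92 = 2·5^0 + 3·5^1 + 3·5^2
  c_3 = 97 = 2·5^0 + 4·5^1 + 3·5^2
  c_4 = 22 = 2·5^0 + 4·5^1
  c_5 = 76 = 1·5^0 + 0·5^1 + 3·5^2
  c_6 = 96 = 1·5^0 + 4·5^1 + 3·5^2
p-restricted factor λ_0 = (4, 2, 2, 2, 1, 1)
p-restricted factor λ_1 = (4, 3, 4, 4, 0, 4)
p-restricted factor λ_2 = (2, 3, 3, 0, 3, 3)

((4, 2, 2, 2, 1, 1), (4, 3, 4, 4, 0, 4), (2, 3, 3, 0, 3, 3))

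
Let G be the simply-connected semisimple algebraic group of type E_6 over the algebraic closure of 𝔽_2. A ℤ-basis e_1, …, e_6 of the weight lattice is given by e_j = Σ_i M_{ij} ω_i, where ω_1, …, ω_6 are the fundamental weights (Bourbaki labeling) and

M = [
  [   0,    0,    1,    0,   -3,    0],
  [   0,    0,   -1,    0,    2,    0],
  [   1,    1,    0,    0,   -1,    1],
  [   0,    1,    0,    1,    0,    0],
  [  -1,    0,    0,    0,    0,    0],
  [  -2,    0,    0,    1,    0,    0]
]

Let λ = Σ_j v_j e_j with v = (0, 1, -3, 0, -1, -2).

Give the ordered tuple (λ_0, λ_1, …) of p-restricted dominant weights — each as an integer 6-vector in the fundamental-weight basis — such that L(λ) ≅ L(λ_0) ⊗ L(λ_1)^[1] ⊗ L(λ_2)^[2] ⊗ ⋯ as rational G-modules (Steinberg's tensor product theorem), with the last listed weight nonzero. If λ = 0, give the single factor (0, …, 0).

((0, 1, 0, 1, 0, 0),)

ω-coordinates c = M·v, v = (0, 1, -3, 0, -1, -2):
  c_1 = 0·0 + 0·1 + (1)·(-3) + 0·0 + (-3)·(-1) + (0)·(-2) = 0
  c_2 = 0·0 + 0·1 + (-1)·(-3) + 0·0 + (2)·(-1) + (0)·(-2) = 1
  c_3 = 1·0 + 1·1 + (0)·(-3) + 0·0 + (-1)·(-1) + (1)·(-2) = 0
  c_4 = 0·0 + 1·1 + (0)·(-3) + 1·0 + (0)·(-1) + (0)·(-2) = 1
  c_5 = (-1)·(0) + 0·1 + (0)·(-3) + 0·0 + (0)·(-1) + (0)·(-2) = 0
  c_6 = (-2)·(0) + 0·1 + (0)·(-3) + 1·0 + (0)·(-1) + (0)·(-2) = 0
Writing each c_i in base p = 2:
  c_1 = 0
  c_2 = 1 = 1·2^0
  c_3 = 0
  c_4 = 1 = 1·2^0
  c_5 = 0
  c_6 = 0
λ_0 = (0, 1, 0, 1, 0, 0)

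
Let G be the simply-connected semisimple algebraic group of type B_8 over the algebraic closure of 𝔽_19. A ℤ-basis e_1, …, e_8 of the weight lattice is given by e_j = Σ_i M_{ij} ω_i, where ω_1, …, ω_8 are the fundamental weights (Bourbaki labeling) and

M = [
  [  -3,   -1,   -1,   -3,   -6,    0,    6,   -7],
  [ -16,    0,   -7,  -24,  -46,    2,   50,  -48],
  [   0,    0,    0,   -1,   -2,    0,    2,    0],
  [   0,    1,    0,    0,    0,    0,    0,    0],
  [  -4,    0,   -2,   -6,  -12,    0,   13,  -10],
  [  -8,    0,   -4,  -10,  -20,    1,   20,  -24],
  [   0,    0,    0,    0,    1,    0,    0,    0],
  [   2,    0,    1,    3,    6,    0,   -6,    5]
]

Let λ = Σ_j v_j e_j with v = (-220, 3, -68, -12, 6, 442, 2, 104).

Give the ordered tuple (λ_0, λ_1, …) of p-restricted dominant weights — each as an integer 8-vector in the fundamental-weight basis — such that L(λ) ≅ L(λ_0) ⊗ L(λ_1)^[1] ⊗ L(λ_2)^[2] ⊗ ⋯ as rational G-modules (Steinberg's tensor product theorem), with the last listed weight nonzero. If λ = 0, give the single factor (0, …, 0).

((9, 0, 4, 3, 2, 18, 6, 0),)

Converting to the ω-basis (c_i = row i of M dotted with v = (-220, 3, -68, -12, 6, 442, 2, 104)):
  c_1 = -3*-220 + -1*3 + -1*-68 + -3*-12 + -6*6 + 0*442 + 6*2 + -7*104 = 9
  c_2 = -16*-220 + 0*3 + -7*-68 + -24*-12 + -46*6 + 2*442 + 50*2 + -48*104 = 0
  c_3 = 0*-220 + 0*3 + 0*-68 + -1*-12 + -2*6 + 0*442 + 2*2 + 0*104 = 4
  c_4 = 0*-220 + 1*3 + 0*-68 + 0*-12 + 0*6 + 0*442 + 0*2 + 0*104 = 3
  c_5 = -4*-220 + 0*3 + -2*-68 + -6*-12 + -12*6 + 0*442 + 13*2 + -10*104 = 2
  c_6 = -8*-220 + 0*3 + -4*-68 + -10*-12 + -20*6 + 1*442 + 20*2 + -24*104 = 18
  c_7 = 0*-220 + 0*3 + 0*-68 + 0*-12 + 1*6 + 0*442 + 0*2 + 0*104 = 6
  c_8 = 2*-220 + 0*3 + 1*-68 + 3*-12 + 6*6 + 0*442 + -6*2 + 5*104 = 0
p = 19; digits c_i = Σ_j d_{ij}·19^j, 0 ≤ d_{ij} < 19:
  c_1 = 9 = 9·19^0
  c_2 = 0
  c_3 = 4 = 4·19^0
  c_4 = 3 = 3·19^0
  c_5 = 2 = 2·19^0
  c_6 = 18 = 18·19^0
  c_7 = 6 = 6·19^0
  c_8 = 0
Factor λ_0 = (9, 0, 4, 3, 2, 18, 6, 0)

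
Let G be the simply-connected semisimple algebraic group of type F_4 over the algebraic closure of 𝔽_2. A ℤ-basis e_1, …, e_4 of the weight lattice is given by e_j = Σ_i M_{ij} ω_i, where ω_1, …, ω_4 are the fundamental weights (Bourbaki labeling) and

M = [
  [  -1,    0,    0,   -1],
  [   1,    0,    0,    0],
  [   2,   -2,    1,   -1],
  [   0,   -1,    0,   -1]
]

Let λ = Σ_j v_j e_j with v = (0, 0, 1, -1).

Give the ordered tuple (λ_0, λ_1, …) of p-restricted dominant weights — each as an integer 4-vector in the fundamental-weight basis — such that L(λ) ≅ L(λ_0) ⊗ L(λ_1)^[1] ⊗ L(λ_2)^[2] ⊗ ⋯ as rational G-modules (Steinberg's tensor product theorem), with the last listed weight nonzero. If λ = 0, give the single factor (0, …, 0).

((1, 0, 0, 1), (0, 0, 1, 0))

Change of basis e → ω: c = M·v where v = (0, 0, 1, -1):
  c_1 = (-1)·(0) + 0·0 + 0·1 + (-1)·(-1) = 1
  c_2 = 1·0 + 0·0 + 0·1 + (0)·(-1) = 0
  c_3 = 2·0 + (-2)·(0) + 1·1 + (-1)·(-1) = 2
  c_4 = 0·0 + (-1)·(0) + 0·1 + (-1)·(-1) = 1
p = 2; digits c_i = Σ_j d_{ij}·2^j, 0 ≤ d_{ij} < 2:
  c_1 = 1 = 1·2^0
  c_2 = 0
  c_3 = 2 = 0·2^0 + 1·2^1
  c_4 = 1 = 1·2^0
Factor λ_0 = (1, 0, 0, 1)
Factor λ_1 = (0, 0, 1, 0)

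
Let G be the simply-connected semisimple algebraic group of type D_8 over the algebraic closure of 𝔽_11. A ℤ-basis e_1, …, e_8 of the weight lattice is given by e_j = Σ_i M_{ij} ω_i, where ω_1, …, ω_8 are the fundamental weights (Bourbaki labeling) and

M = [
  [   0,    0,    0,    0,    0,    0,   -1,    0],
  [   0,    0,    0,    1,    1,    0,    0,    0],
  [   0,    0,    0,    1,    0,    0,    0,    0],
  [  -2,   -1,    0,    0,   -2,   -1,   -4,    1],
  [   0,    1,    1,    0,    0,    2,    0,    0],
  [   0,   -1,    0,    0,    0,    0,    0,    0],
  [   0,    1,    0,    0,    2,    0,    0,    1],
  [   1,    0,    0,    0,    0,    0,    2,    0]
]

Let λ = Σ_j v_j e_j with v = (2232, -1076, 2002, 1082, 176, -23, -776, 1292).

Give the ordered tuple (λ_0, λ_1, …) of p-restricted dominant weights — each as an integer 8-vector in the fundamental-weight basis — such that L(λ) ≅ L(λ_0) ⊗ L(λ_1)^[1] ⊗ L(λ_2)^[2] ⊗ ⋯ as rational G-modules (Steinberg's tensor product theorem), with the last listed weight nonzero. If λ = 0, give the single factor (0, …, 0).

((6, 4, 4, 8, 0, 9, 7, 9), (4, 4, 10, 6, 3, 9, 7, 6), (6, 10, 8, 5, 7, 8, 4, 5))

Change of basis e → ω: c = M·v where v = (2232, -1076, 2002, 1082, 176, -23, -776, 1292):
  c_1 = 0*2232 + 0*-1076 + 0*2002 + 0*1082 + 0*176 + 0*-23 + -1*-776 + 0*1292 = 776
  c_2 = 0*2232 + 0*-1076 + 0*2002 + 1*1082 + 1*176 + 0*-23 + 0*-776 + 0*1292 = 1258
  c_3 = 0*2232 + 0*-1076 + 0*2002 + 1*1082 + 0*176 + 0*-23 + 0*-776 + 0*1292 = 1082
  c_4 = -2*2232 + -1*-1076 + 0*2002 + 0*1082 + -2*176 + -1*-23 + -4*-776 + 1*1292 = 679
  c_5 = 0*2232 + 1*-1076 + 1*2002 + 0*1082 + 0*176 + 2*-23 + 0*-776 + 0*1292 = 880
  c_6 = 0*2232 + -1*-1076 + 0*2002 + 0*1082 + 0*176 + 0*-23 + 0*-776 + 0*1292 = 1076
  c_7 = 0*2232 + 1*-1076 + 0*2002 + 0*1082 + 2*176 + 0*-23 + 0*-776 + 1*1292 = 568
  c_8 = 1*2232 + 0*-1076 + 0*2002 + 0*1082 + 0*176 + 0*-23 + 2*-776 + 0*1292 = 680
Base-11 expansion of each c_i:
  c_1 = 776 = 6·11^0 + 4·11^1 + 6·11^2
  c_2 = 1258 = 4·11^0 + 4·11^1 + 10·11^2
  c_3 = 1082 = 4·11^0 + 10·11^1 + 8·11^2
  c_4 = 679 = 8·11^0 + 6·11^1 + 5·11^2
  c_5 = 880 = 0·11^0 + 3·11^1 + 7·11^2
  c_6 = 1076 = 9·11^0 + 9·11^1 + 8·11^2
  c_7 = 568 = 7·11^0 + 7·11^1 + 4·11^2
  c_8 = 680 = 9·11^0 + 6·11^1 + 5·11^2
Factor λ_0 = (6, 4, 4, 8, 0, 9, 7, 9)
Factor λ_1 = (4, 4, 10, 6, 3, 9, 7, 6)
Factor λ_2 = (6, 10, 8, 5, 7, 8, 4, 5)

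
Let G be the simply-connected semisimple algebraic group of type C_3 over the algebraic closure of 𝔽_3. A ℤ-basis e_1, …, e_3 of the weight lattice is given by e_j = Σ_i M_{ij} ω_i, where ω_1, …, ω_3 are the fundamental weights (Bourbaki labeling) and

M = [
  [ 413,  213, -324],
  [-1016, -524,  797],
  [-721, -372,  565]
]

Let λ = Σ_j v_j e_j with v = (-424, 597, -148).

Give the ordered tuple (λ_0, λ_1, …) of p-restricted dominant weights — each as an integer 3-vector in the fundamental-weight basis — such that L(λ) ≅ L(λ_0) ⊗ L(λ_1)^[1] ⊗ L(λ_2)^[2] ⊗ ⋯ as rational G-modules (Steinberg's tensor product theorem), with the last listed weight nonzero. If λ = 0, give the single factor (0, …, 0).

((1, 0, 0),)

ω-coordinates c = M·v, v = (-424, 597, -148):
  c_1 = (413)·(-424) + 213·597 + (-324)·(-148) = 1
  c_2 = (-1016)·(-424) + (-524)·(597) + (797)·(-148) = 0
  c_3 = (-721)·(-424) + (-372)·(597) + (565)·(-148) = 0
Writing each c_i in base p = 3:
  c_1 = 1 = 1·3^0
  c_2 = 0
  c_3 = 0
p-restricted factor λ_0 = (1, 0, 0)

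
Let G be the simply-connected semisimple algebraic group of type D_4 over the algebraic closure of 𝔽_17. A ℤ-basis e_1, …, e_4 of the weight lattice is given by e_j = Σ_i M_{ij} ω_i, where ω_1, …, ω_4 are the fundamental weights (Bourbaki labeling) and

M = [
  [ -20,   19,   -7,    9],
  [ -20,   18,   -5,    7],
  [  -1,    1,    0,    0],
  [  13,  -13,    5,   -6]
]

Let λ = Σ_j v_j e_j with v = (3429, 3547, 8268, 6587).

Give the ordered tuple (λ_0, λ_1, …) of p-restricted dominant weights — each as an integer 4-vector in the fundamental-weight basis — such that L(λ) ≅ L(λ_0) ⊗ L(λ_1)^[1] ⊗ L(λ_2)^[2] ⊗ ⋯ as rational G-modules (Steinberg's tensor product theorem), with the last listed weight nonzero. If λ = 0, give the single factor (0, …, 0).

((16, 1, 16, 12), (12, 2, 6, 16))

Change of basis e → ω: c = M·v where v = (3429, 3547, 8268, 6587):
  c_1 = -20*3429 + 19*3547 + -7*8268 + 9*6587 = 220
  c_2 = -20*3429 + 18*3547 + -5*8268 + 7*6587 = 35
  c_3 = -1*3429 + 1*3547 + 0*8268 + 0*6587 = 118
  c_4 = 13*3429 + -13*3547 + 5*8268 + -6*6587 = 284
Expand coordinatewise in base 17:
  c_1 = 220 = 16·17^0 + 12·17^1
  c_2 = 35 = 1·17^0 + 2·17^1
  c_3 = 118 = 16·17^0 + 6·17^1
  c_4 = 284 = 12·17^0 + 16·17^1
p-restricted factor λ_0 = (16, 1, 16, 12)
p-restricted factor λ_1 = (12, 2, 6, 16)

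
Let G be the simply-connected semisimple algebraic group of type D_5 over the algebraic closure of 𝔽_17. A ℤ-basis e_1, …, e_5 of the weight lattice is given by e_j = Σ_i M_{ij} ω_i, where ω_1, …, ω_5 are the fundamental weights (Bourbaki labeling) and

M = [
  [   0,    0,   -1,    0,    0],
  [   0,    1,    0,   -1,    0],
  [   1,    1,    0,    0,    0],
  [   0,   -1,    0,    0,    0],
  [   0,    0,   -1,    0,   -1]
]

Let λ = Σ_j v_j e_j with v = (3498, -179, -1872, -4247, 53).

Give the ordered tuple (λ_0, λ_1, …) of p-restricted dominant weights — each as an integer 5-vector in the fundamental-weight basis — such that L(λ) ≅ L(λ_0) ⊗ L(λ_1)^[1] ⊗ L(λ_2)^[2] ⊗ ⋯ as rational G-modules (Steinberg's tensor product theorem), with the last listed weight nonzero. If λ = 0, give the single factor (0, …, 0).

Change of basis e → ω: c = M·v where v = (3498, -179, -1872, -4247, 53):
  c_1 = 0·3498 + (0)·(-179) + (-1)·(-1872) + (0)·(-4247) + 0·53 = 1872
  c_2 = 0·3498 + (1)·(-179) + (0)·(-1872) + (-1)·(-4247) + 0·53 = 4068
  c_3 = 1·3498 + (1)·(-179) + (0)·(-1872) + (0)·(-4247) + 0·53 = 3319
  c_4 = 0·3498 + (-1)·(-179) + (0)·(-1872) + (0)·(-4247) + 0·53 = 179
  c_5 = 0·3498 + (0)·(-179) + (-1)·(-1872) + (0)·(-4247) + (-1)·(53) = 1819
Expand coordinatewise in base 17:
  c_1 = 1872 = 2·17^0 + 8·17^1 + 6·17^2
  c_2 = 4068 = 5·17^0 + 1·17^1 + 14·17^2
  c_3 = 3319 = 4·17^0 + 8·17^1 + 11·17^2
  c_4 = 179 = 9·17^0 + 10·17^1
  c_5 = 1819 = 0·17^0 + 5·17^1 + 6·17^2
p-restricted factor λ_0 = (2, 5, 4, 9, 0)
p-restricted factor λ_1 = (8, 1, 8, 10, 5)
p-restricted factor λ_2 = (6, 14, 11, 0, 6)

((2, 5, 4, 9, 0), (8, 1, 8, 10, 5), (6, 14, 11, 0, 6))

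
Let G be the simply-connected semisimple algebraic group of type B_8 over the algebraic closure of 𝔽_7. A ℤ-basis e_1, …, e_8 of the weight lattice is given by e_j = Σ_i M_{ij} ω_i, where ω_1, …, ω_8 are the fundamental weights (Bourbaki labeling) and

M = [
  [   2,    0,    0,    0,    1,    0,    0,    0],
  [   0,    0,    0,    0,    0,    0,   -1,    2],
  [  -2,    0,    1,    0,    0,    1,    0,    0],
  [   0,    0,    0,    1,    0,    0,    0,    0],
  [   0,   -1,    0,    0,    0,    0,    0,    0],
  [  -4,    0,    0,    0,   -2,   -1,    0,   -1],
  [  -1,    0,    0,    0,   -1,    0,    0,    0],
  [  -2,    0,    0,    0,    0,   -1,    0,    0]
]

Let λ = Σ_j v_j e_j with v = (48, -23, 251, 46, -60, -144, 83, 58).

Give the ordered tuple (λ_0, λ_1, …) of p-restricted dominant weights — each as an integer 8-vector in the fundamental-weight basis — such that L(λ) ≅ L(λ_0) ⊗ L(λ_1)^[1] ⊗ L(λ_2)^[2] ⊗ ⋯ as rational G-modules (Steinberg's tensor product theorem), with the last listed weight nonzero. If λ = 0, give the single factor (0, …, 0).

((1, 5, 4, 4, 2, 0, 5, 6), (5, 4, 1, 6, 3, 2, 1, 6))

Converting to the ω-basis (c_i = row i of M dotted with v = (48, -23, 251, 46, -60, -144, 83, 58)):
  c_1 = 2*48 + 0*-23 + 0*251 + 0*46 + 1*-60 + 0*-144 + 0*83 + 0*58 = 36
  c_2 = 0*48 + 0*-23 + 0*251 + 0*46 + 0*-60 + 0*-144 + -1*83 + 2*58 = 33
  c_3 = -2*48 + 0*-23 + 1*251 + 0*46 + 0*-60 + 1*-144 + 0*83 + 0*58 = 11
  c_4 = 0*48 + 0*-23 + 0*251 + 1*46 + 0*-60 + 0*-144 + 0*83 + 0*58 = 46
  c_5 = 0*48 + -1*-23 + 0*251 + 0*46 + 0*-60 + 0*-144 + 0*83 + 0*58 = 23
  c_6 = -4*48 + 0*-23 + 0*251 + 0*46 + -2*-60 + -1*-144 + 0*83 + -1*58 = 14
  c_7 = -1*48 + 0*-23 + 0*251 + 0*46 + -1*-60 + 0*-144 + 0*83 + 0*58 = 12
  c_8 = -2*48 + 0*-23 + 0*251 + 0*46 + 0*-60 + -1*-144 + 0*83 + 0*58 = 48
Expand coordinatewise in base 7:
  c_1 = 36 = 1·7^0 + 5·7^1
  c_2 = 33 = 5·7^0 + 4·7^1
  c_3 = 11 = 4·7^0 + 1·7^1
  c_4 = 46 = 4·7^0 + 6·7^1
  c_5 = 23 = 2·7^0 + 3·7^1
  c_6 = 14 = 0·7^0 + 2·7^1
  c_7 = 12 = 5·7^0 + 1·7^1
  c_8 = 48 = 6·7^0 + 6·7^1
Factor λ_0 = (1, 5, 4, 4, 2, 0, 5, 6)
Factor λ_1 = (5, 4, 1, 6, 3, 2, 1, 6)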